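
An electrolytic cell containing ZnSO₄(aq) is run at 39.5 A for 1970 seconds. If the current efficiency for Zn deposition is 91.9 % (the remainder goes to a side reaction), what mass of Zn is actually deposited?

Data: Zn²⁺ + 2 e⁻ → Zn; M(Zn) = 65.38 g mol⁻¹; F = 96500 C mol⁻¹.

Q = I·t = 39.50 × 1970.0 = 77820 C.
n(e⁻) = 77820/96500 = 0.8064 mol; theoretically n(Zn) = 0.8064/2 = 0.4032 mol, m_theo = 26.36 g.
At 91.9 % efficiency, m_actual = 0.919 × 26.36 = 24.2 g.

24.2 g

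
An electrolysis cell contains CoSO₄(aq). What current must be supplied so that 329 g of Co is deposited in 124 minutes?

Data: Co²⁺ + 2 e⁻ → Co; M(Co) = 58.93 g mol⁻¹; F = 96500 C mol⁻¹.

145 A

n(Co) = 329 / 58.93 = 5.583 mol.
n(e⁻) = 2 × 5.583 = 11.17 mol.
Q = n(e⁻)·F = 11.17 × 96500 = 1077000 C.
I = Q/t = 1077000 / 7440.0 s = 145 A.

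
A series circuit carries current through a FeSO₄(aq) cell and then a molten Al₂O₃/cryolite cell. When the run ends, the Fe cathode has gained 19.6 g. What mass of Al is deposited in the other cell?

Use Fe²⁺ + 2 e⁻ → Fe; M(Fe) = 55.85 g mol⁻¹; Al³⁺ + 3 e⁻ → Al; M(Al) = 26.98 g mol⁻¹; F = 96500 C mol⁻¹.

n(Fe) = 19.6 / 55.85 = 0.3509 mol.
Since Fe²⁺ + 2 e⁻ → Fe, n(e⁻) passed = 2 × 0.3509 = 0.7019 mol.
Cells in series carry the same charge, so the same 0.7019 mol of electrons passes through cell 2.
Al³⁺ + 3 e⁻ → Al, so n(Al) = 0.7019 / 3 = 0.2340 mol.
m(Al) = 0.2340 × 26.98 = 6.31 g.

6.31 g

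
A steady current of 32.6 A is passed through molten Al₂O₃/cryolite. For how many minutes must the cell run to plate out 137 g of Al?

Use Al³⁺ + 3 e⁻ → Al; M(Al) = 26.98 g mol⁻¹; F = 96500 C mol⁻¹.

752 min

n(Al) = m/M = 137 / 26.98 = 5.078 mol.
Each Al atom requires 3 electrons, so n(e⁻) = 3 × 5.078 = 15.23 mol.
Q = n(e⁻)·F = 15.23 × 96500 = 1470000 C.
t = Q/I = 1470000 / 32.60 A = 45090 s = 752 min.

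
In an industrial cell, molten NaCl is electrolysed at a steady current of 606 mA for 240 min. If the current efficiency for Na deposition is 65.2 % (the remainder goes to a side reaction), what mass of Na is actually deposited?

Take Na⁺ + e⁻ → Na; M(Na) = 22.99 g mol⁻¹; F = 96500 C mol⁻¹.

Q = I·t = 0.6060 × 14400 = 8726 C.
n(e⁻) = 8726/96500 = 0.09043 mol; theoretically n(Na) = 0.09043/1 = 0.09043 mol, m_theo = 2.079 g.
At 65.2 % efficiency, m_actual = 0.652 × 2.079 = 1.36 g.

1.36 g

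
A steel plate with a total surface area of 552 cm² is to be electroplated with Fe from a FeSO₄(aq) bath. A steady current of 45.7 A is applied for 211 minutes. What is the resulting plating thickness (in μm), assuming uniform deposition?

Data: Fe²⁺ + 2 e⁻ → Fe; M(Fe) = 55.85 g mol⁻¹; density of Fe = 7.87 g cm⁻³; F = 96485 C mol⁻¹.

Q = I·t = 45.70 × 12660 = 578600 C; n(e⁻) = 5.996 mol.
n(Fe) = n(e⁻)/2 = 2.998 mol, so m = 2.998 × 55.85 = 167.4 g.
Volume = m/ρ = 167.4 / 7.87 = 21.28 cm³.
Thickness = V/A = 21.28 / 552 = 0.0385 cm = 385 μm.

385 μm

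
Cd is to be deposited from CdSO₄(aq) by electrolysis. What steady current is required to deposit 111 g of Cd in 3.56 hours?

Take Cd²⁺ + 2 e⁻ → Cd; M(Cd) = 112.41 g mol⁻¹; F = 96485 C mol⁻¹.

n(Cd) = 111 / 112.41 = 0.9875 mol.
n(e⁻) = 2 × 0.9875 = 1.975 mol.
Q = n(e⁻)·F = 1.975 × 96485 = 190500 C.
I = Q/t = 190500 / 12816 s = 14.9 A.

14.9 A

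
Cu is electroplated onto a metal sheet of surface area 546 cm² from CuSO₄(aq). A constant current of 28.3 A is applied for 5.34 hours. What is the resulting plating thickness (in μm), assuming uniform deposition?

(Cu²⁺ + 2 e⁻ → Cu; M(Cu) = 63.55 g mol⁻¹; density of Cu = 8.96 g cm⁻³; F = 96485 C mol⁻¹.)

366 μm

Q = I·t = 28.30 × 19224 = 544000 C; n(e⁻) = 5.639 mol.
n(Cu) = n(e⁻)/2 = 2.819 mol, so m = 2.819 × 63.55 = 179.2 g.
Volume = m/ρ = 179.2 / 8.96 = 20.00 cm³.
Thickness = V/A = 20.00 / 546 = 0.0366 cm = 366 μm.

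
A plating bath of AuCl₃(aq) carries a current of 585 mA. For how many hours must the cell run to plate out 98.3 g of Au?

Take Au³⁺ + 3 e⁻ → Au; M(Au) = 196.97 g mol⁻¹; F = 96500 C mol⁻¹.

n(Au) = m/M = 98.3 / 196.97 = 0.4991 mol.
Each Au atom requires 3 electrons, so n(e⁻) = 3 × 0.4991 = 1.497 mol.
Q = n(e⁻)·F = 1.497 × 96500 = 144500 C.
t = Q/I = 144500 / 0.5850 A = 247000 s = 68.6 h.

68.6 h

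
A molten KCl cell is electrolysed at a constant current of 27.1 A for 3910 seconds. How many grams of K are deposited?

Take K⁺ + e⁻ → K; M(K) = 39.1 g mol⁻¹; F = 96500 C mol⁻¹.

42.9 g

Q = I·t = 27.10 A × 3910.0 s = 106000 C.
n(e⁻) = Q/F = 106000 / 96500 = 1.098 mol.
K⁺ + e⁻ → K, so n(K) = n(e⁻)/1 = 1.098 mol.
m = n·M = 1.098 × 39.1 = 42.9 g.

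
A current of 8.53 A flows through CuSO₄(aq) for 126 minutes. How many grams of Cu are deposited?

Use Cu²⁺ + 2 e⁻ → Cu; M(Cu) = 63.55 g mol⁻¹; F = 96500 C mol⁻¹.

21.2 g

Q = I·t = 8.530 A × 7560.0 s = 64490 C.
n(e⁻) = Q/F = 64490 / 96500 = 0.6683 mol.
Cu²⁺ + 2 e⁻ → Cu, so n(Cu) = n(e⁻)/2 = 0.3341 mol.
m = n·M = 0.3341 × 63.55 = 21.2 g.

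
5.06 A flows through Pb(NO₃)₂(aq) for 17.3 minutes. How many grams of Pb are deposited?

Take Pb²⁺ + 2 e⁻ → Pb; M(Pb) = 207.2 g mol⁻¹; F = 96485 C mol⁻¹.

5.64 g

Q = I·t = 5.060 A × 1038.0 s = 5252 C.
n(e⁻) = Q/F = 5252 / 96485 = 0.05444 mol.
Pb²⁺ + 2 e⁻ → Pb, so n(Pb) = n(e⁻)/2 = 0.02722 mol.
m = n·M = 0.02722 × 207.2 = 5.64 g.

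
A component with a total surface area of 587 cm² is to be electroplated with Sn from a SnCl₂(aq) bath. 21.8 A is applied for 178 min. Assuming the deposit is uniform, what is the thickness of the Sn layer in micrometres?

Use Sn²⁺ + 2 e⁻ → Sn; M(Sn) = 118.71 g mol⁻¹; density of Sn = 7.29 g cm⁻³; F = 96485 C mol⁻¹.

Q = I·t = 21.80 × 10680 = 232800 C; n(e⁻) = 2.413 mol.
n(Sn) = n(e⁻)/2 = 1.207 mol, so m = 1.207 × 118.71 = 143.2 g.
Volume = m/ρ = 143.2 / 7.29 = 19.65 cm³.
Thickness = V/A = 19.65 / 587 = 0.0335 cm = 335 μm.

335 μm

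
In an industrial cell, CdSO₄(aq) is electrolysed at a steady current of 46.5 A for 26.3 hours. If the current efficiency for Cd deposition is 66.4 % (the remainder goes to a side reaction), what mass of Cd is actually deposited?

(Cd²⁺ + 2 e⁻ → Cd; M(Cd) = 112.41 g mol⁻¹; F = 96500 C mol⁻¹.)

Q = I·t = 46.50 × 94680 = 4403000 C.
n(e⁻) = 4403000/96500 = 45.62 mol; theoretically n(Cd) = 45.62/2 = 22.81 mol, m_theo = 2564 g.
At 66.4 % efficiency, m_actual = 0.664 × 2564 = 1700 g.

1700 g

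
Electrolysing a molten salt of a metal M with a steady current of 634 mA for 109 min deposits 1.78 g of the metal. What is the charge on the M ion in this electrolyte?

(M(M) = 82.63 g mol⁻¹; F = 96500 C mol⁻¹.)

+2

Q = I·t = 0.6340 A × 6540.0 s = 4146 C, so n(e⁻) = 4146/96500 = 0.04297 mol.
n(M) deposited = 1.78 / 82.63 = 0.02154 mol.
Electrons per atom = n(e⁻)/n(M) = 0.04297 / 0.02154 = 1.99 ≈ 2, so the ion is M²⁺.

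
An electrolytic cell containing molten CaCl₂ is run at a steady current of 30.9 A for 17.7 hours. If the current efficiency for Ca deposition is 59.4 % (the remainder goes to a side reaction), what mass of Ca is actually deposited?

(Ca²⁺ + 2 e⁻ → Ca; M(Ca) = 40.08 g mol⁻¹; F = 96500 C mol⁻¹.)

243 g

Q = I·t = 30.90 × 63720 = 1969000 C.
n(e⁻) = 1969000/96500 = 20.40 mol; theoretically n(Ca) = 20.40/2 = 10.20 mol, m_theo = 408.9 g.
At 59.4 % efficiency, m_actual = 0.594 × 408.9 = 243 g.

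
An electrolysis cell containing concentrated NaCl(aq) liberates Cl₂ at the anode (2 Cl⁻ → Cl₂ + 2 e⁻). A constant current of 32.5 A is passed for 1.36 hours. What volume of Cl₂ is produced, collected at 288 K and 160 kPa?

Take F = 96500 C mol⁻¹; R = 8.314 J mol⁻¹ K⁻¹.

Q = I·t = 32.50 A × 4896.0 s = 159100 C.
n(e⁻) = Q/F = 159100 / 96500 = 1.649 mol.
2 electrons are transferred per Cl₂ molecule, so n(Cl₂) = 1.649 / 2 = 0.8245 mol.
V = nRT/P = (0.8245 × 8.314 × 288) / (160 × 10³ Pa) = 0.0123 m³ = 12.3 L.

12.3 L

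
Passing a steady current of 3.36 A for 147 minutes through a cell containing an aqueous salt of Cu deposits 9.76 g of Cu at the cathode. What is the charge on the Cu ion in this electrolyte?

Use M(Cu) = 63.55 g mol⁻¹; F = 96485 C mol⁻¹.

Q = I·t = 3.360 A × 8820.0 s = 29640 C, so n(e⁻) = 29640/96485 = 0.3071 mol.
n(Cu) deposited = 9.76 / 63.55 = 0.1536 mol.
Electrons per atom = n(e⁻)/n(Cu) = 0.3071 / 0.1536 = 2.00 ≈ 2, so the ion is Cu²⁺.

+2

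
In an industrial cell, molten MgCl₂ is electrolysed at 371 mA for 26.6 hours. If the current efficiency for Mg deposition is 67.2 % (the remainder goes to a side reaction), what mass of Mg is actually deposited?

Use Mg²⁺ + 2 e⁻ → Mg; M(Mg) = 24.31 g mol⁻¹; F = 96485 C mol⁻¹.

Q = I·t = 0.3710 × 95760 = 35530 C.
n(e⁻) = 35530/96485 = 0.3682 mol; theoretically n(Mg) = 0.3682/2 = 0.1841 mol, m_theo = 4.476 g.
At 67.2 % efficiency, m_actual = 0.672 × 4.476 = 3.01 g.

3.01 g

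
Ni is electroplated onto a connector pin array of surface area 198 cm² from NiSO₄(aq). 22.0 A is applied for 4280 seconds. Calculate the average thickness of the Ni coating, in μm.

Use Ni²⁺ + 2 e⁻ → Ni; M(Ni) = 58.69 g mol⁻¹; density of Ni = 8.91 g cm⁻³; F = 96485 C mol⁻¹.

Q = I·t = 22.00 × 4280.0 = 94160 C; n(e⁻) = 0.9759 mol.
n(Ni) = n(e⁻)/2 = 0.4880 mol, so m = 0.4880 × 58.69 = 28.64 g.
Volume = m/ρ = 28.64 / 8.91 = 3.214 cm³.
Thickness = V/A = 3.214 / 198 = 0.0162 cm = 162 μm.

162 μm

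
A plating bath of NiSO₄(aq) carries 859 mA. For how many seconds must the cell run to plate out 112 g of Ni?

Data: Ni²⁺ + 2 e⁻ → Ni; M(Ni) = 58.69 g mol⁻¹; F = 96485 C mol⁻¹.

4.29 × 10⁵ s

n(Ni) = m/M = 112 / 58.69 = 1.908 mol.
Each Ni atom requires 2 electrons, so n(e⁻) = 2 × 1.908 = 3.817 mol.
Q = n(e⁻)·F = 3.817 × 96485 = 368300 C.
t = Q/I = 368300 / 0.8590 A = 428700 s.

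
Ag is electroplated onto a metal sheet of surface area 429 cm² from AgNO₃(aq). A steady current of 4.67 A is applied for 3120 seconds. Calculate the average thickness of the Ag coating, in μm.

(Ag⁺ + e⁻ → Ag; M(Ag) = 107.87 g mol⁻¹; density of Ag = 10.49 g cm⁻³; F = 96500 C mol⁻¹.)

Q = I·t = 4.670 × 3120.0 = 14570 C; n(e⁻) = 0.1510 mol.
n(Ag) = n(e⁻)/1 = 0.1510 mol, so m = 0.1510 × 107.87 = 16.29 g.
Volume = m/ρ = 16.29 / 10.49 = 1.553 cm³.
Thickness = V/A = 1.553 / 429 = 0.00362 cm = 36.2 μm.

36.2 μm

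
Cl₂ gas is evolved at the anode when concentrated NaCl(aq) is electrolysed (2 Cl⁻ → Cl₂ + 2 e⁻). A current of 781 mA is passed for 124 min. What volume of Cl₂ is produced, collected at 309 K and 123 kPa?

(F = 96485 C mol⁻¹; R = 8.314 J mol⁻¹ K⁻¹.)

0.629 L

Q = I·t = 0.7810 A × 7440.0 s = 5811 C.
n(e⁻) = Q/F = 5811 / 96485 = 0.06022 mol.
2 electrons are transferred per Cl₂ molecule, so n(Cl₂) = 0.06022 / 2 = 0.03011 mol.
V = nRT/P = (0.03011 × 8.314 × 309) / (123 × 10³ Pa) = 6.29 × 10⁻⁴ m³ = 0.629 L.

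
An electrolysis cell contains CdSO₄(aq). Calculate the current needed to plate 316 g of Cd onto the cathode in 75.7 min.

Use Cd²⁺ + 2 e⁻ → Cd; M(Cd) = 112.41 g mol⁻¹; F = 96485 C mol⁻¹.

n(Cd) = 316 / 112.41 = 2.811 mol.
n(e⁻) = 2 × 2.811 = 5.622 mol.
Q = n(e⁻)·F = 5.622 × 96485 = 542500 C.
I = Q/t = 542500 / 4542.0 s = 119 A.

119 A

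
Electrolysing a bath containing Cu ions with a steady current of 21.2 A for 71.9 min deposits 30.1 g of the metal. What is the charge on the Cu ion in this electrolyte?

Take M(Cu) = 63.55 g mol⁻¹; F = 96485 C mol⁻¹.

Q = I·t = 21.20 A × 4314.0 s = 91460 C, so n(e⁻) = 91460/96485 = 0.9479 mol.
n(Cu) deposited = 30.1 / 63.55 = 0.4736 mol.
Electrons per atom = n(e⁻)/n(Cu) = 0.9479 / 0.4736 = 2.00 ≈ 2, so the ion is Cu²⁺.

+2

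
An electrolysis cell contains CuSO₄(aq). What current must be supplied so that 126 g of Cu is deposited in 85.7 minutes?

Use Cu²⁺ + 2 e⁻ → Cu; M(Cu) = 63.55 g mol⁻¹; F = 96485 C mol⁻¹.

74.4 A

n(Cu) = 126 / 63.55 = 1.983 mol.
n(e⁻) = 2 × 1.983 = 3.965 mol.
Q = n(e⁻)·F = 3.965 × 96485 = 382600 C.
I = Q/t = 382600 / 5142.0 s = 74.4 A.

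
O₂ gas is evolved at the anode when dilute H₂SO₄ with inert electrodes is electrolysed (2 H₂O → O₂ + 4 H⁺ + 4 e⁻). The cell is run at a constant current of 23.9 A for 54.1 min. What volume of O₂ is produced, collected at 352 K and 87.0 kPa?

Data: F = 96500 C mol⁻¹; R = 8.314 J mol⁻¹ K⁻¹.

Q = I·t = 23.90 A × 3246.0 s = 77580 C.
n(e⁻) = Q/F = 77580 / 96500 = 0.8039 mol.
4 electrons are transferred per O₂ molecule, so n(O₂) = 0.8039 / 4 = 0.2010 mol.
V = nRT/P = (0.2010 × 8.314 × 352) / (87.0 × 10³ Pa) = 0.00676 m³ = 6.76 L.

6.76 L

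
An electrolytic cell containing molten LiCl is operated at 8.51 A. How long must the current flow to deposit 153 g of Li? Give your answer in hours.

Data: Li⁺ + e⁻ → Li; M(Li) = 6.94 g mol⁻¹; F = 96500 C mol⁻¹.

n(Li) = m/M = 153 / 6.94 = 22.05 mol.
Each Li atom requires 1 electron, so n(e⁻) = 1 × 22.05 = 22.05 mol.
Q = n(e⁻)·F = 22.05 × 96500 = 2127000 C.
t = Q/I = 2127000 / 8.510 A = 250000 s = 69.4 h.

69.4 h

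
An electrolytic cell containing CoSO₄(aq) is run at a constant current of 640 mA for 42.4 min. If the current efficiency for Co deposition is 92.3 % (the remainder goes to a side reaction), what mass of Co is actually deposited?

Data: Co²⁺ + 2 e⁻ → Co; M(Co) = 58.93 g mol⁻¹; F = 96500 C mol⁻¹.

Q = I·t = 0.6400 × 2544.0 = 1628 C.
n(e⁻) = 1628/96500 = 0.01687 mol; theoretically n(Co) = 0.01687/2 = 0.008436 mol, m_theo = 0.4971 g.
At 92.3 % efficiency, m_actual = 0.923 × 0.4971 = 0.459 g.

0.459 g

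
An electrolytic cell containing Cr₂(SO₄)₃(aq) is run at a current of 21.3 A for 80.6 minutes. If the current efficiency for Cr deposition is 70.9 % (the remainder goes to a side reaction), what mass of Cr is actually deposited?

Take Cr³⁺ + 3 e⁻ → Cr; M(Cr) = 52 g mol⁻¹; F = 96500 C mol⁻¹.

Q = I·t = 21.30 × 4836.0 = 103000 C.
n(e⁻) = 103000/96500 = 1.067 mol; theoretically n(Cr) = 1.067/3 = 0.3558 mol, m_theo = 18.50 g.
At 70.9 % efficiency, m_actual = 0.709 × 18.50 = 13.1 g.

13.1 g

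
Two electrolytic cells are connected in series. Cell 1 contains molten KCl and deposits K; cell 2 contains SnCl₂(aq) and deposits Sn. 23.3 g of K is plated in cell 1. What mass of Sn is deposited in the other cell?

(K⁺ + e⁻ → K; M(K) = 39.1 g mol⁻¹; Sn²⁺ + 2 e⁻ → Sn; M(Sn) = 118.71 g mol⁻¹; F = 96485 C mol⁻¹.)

35.4 g

n(K) = 23.3 / 39.1 = 0.5959 mol.
Since K⁺ + e⁻ → K, n(e⁻) passed = 1 × 0.5959 = 0.5959 mol.
Cells in series carry the same charge, so the same 0.5959 mol of electrons passes through cell 2.
Sn²⁺ + 2 e⁻ → Sn, so n(Sn) = 0.5959 / 2 = 0.2980 mol.
m(Sn) = 0.2980 × 118.71 = 35.4 g.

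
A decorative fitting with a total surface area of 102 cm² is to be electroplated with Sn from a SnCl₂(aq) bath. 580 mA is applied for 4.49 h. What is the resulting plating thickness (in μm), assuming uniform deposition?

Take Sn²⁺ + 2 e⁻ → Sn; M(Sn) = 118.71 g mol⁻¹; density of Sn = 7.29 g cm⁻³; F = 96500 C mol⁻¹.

77.5 μm

Q = I·t = 0.5800 × 16164 = 9375 C; n(e⁻) = 0.09715 mol.
n(Sn) = n(e⁻)/2 = 0.04858 mol, so m = 0.04858 × 118.71 = 5.766 g.
Volume = m/ρ = 5.766 / 7.29 = 0.7910 cm³.
Thickness = V/A = 0.7910 / 102 = 0.00775 cm = 77.5 μm.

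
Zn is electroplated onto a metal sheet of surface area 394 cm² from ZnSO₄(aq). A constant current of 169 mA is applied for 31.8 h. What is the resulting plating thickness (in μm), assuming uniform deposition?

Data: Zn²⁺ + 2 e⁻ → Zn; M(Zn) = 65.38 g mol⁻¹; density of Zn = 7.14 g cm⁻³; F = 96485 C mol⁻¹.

23.3 μm

Q = I·t = 0.1690 × 114480 = 19350 C; n(e⁻) = 0.2005 mol.
n(Zn) = n(e⁻)/2 = 0.1003 mol, so m = 0.1003 × 65.38 = 6.555 g.
Volume = m/ρ = 6.555 / 7.14 = 0.9181 cm³.
Thickness = V/A = 0.9181 / 394 = 0.00233 cm = 23.3 μm.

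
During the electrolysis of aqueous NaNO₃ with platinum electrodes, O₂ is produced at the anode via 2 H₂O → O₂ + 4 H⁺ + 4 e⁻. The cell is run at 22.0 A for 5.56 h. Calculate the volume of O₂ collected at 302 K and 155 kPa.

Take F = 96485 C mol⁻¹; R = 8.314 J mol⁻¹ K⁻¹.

Q = I·t = 22.00 A × 20016 s = 440400 C.
n(e⁻) = Q/F = 440400 / 96485 = 4.564 mol.
4 electrons are transferred per O₂ molecule, so n(O₂) = 4.564 / 4 = 1.141 mol.
V = nRT/P = (1.141 × 8.314 × 302) / (155 × 10³ Pa) = 0.0185 m³ = 18.5 L.

18.5 L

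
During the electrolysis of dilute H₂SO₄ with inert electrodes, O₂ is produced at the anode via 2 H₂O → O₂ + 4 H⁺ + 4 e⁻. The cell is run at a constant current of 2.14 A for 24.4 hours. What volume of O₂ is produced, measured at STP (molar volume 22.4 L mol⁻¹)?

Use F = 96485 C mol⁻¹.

Q = I·t = 2.140 A × 87840 s = 188000 C.
n(e⁻) = Q/F = 188000 / 96485 = 1.948 mol.
4 electrons are transferred per O₂ molecule, so n(O₂) = 1.948 / 4 = 0.4871 mol.
V = n × V_m = 0.4871 × 22.4 = 10.9 L.

10.9 L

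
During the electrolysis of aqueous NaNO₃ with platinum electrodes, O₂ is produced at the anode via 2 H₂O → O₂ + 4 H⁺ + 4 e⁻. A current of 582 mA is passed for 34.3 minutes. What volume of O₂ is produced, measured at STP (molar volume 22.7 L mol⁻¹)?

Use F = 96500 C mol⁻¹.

Q = I·t = 0.5820 A × 2058.0 s = 1198 C.
n(e⁻) = Q/F = 1198 / 96500 = 0.01241 mol.
4 electrons are transferred per O₂ molecule, so n(O₂) = 0.01241 / 4 = 0.003103 mol.
V = n × V_m = 0.003103 × 22.7 = 0.0704 L.

0.0704 L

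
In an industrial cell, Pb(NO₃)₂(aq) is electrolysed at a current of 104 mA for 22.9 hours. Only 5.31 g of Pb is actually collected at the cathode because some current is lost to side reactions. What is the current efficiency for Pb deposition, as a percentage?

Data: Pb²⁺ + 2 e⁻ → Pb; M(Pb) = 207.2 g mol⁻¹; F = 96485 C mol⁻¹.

Q = I·t = 0.1040 × 82440 = 8574 C; n(e⁻) = 8574/96485 = 0.08886 mol.
Theoretical n(Pb) = n(e⁻)/2 = 0.04443 mol, i.e. m_theo = 0.04443 × 207.2 = 9.206 g.
Efficiency = m_actual / m_theo = 5.31 / 9.206 = 57.7 %.

57.7 %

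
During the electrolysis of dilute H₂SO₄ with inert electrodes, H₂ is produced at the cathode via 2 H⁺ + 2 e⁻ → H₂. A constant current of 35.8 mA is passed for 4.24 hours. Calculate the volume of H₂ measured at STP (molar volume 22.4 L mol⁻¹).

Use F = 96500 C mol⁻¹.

Q = I·t = 0.03580 A × 15264 s = 546.5 C.
n(e⁻) = Q/F = 546.5 / 96500 = 0.005663 mol.
2 electrons are transferred per H₂ molecule, so n(H₂) = 0.005663 / 2 = 0.002831 mol.
V = n × V_m = 0.002831 × 22.4 = 0.0634 L.

0.0634 L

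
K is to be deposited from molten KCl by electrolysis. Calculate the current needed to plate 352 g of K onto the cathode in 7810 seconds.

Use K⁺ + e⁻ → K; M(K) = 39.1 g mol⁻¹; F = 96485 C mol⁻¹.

111 A

n(K) = 352 / 39.1 = 9.003 mol.
n(e⁻) = 1 × 9.003 = 9.003 mol.
Q = n(e⁻)·F = 9.003 × 96485 = 868600 C.
I = Q/t = 868600 / 7810.0 s = 111 A.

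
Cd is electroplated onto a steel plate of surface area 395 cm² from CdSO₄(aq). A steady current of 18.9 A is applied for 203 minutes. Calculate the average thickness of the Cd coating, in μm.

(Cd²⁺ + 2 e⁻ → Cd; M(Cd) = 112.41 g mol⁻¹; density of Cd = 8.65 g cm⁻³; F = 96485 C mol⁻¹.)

392 μm

Q = I·t = 18.90 × 12180 = 230200 C; n(e⁻) = 2.386 mol.
n(Cd) = n(e⁻)/2 = 1.193 mol, so m = 1.193 × 112.41 = 134.1 g.
Volume = m/ρ = 134.1 / 8.65 = 15.50 cm³.
Thickness = V/A = 15.50 / 395 = 0.0392 cm = 392 μm.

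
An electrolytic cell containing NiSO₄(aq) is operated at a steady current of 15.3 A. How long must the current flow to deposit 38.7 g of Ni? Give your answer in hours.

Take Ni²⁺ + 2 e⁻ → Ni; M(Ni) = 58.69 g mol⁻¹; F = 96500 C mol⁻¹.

2.31 h

n(Ni) = m/M = 38.7 / 58.69 = 0.6594 mol.
Each Ni atom requires 2 electrons, so n(e⁻) = 2 × 0.6594 = 1.319 mol.
Q = n(e⁻)·F = 1.319 × 96500 = 127300 C.
t = Q/I = 127300 / 15.30 A = 8318 s = 2.31 h.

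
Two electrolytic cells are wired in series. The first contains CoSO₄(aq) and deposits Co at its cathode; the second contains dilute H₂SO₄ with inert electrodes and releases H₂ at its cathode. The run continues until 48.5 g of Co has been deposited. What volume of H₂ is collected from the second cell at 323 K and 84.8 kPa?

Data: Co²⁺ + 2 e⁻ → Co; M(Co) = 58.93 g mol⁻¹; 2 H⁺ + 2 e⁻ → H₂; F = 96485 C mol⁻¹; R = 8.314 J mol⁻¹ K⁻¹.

n(Co) = 48.5 / 58.93 = 0.8230 mol, so n(e⁻) = 2 × 0.8230 = 1.646 mol.
The cells are in series, so the same 1.646 mol of electrons passes through the second cell.
2 H⁺ + 2 e⁻ → H₂ — 2 mol e⁻ per mol H₂, so n(H₂) = 1.646/2 = 0.8230 mol.
V = nRT/P = (0.8230 × 8.314 × 323) / (84.8 × 10³) = 0.0261 m³ = 26.1 L.

26.1 L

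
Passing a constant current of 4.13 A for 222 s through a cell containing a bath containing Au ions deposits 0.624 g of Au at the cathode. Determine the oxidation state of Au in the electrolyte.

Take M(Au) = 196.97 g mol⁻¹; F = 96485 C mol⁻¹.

+3

Q = I·t = 4.130 A × 222.00 s = 916.9 C, so n(e⁻) = 916.9/96485 = 0.009503 mol.
n(Au) deposited = 0.624 / 196.97 = 0.003168 mol.
Electrons per atom = n(e⁻)/n(Au) = 0.009503 / 0.003168 = 3.00 ≈ 3, so the ion is Au³⁺.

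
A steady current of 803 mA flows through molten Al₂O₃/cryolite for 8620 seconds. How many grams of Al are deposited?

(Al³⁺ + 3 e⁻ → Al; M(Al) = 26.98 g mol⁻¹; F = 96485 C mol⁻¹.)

0.645 g

Q = I·t = 0.8030 A × 8620.0 s = 6922 C.
n(e⁻) = Q/F = 6922 / 96485 = 0.07174 mol.
Al³⁺ + 3 e⁻ → Al, so n(Al) = n(e⁻)/3 = 0.02391 mol.
m = n·M = 0.02391 × 26.98 = 0.645 g.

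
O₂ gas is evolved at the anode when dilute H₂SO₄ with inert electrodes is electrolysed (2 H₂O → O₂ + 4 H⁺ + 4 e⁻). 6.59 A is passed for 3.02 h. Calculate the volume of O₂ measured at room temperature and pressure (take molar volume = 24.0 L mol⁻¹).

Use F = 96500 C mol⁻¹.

4.45 L

Q = I·t = 6.590 A × 10872 s = 71650 C.
n(e⁻) = Q/F = 71650 / 96500 = 0.7425 mol.
4 electrons are transferred per O₂ molecule, so n(O₂) = 0.7425 / 4 = 0.1856 mol.
V = n × V_m = 0.1856 × 24.0 = 4.45 L.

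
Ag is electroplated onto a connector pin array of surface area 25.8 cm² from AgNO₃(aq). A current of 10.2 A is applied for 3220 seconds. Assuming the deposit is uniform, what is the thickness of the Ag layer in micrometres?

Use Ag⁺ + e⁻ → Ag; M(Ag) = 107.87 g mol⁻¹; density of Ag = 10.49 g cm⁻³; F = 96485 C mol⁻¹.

Q = I·t = 10.20 × 3220.0 = 32840 C; n(e⁻) = 0.3404 mol.
n(Ag) = n(e⁻)/1 = 0.3404 mol, so m = 0.3404 × 107.87 = 36.72 g.
Volume = m/ρ = 36.72 / 10.49 = 3.500 cm³.
Thickness = V/A = 3.500 / 25.8 = 0.136 cm = 1360 μm.

1360 μm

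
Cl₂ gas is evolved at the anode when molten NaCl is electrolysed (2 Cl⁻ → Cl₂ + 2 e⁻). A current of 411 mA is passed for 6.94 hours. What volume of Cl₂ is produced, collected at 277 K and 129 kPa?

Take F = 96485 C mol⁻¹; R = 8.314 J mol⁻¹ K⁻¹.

Q = I·t = 0.4110 A × 24984 s = 10270 C.
n(e⁻) = Q/F = 10270 / 96485 = 0.1064 mol.
2 electrons are transferred per Cl₂ molecule, so n(Cl₂) = 0.1064 / 2 = 0.05321 mol.
V = nRT/P = (0.05321 × 8.314 × 277) / (129 × 10³ Pa) = 9.50 × 10⁻⁴ m³ = 0.950 L.

0.950 L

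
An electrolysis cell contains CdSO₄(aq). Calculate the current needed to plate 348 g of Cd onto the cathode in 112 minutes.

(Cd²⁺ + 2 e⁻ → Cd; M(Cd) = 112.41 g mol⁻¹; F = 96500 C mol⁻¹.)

n(Cd) = 348 / 112.41 = 3.096 mol.
n(e⁻) = 2 × 3.096 = 6.192 mol.
Q = n(e⁻)·F = 6.192 × 96500 = 597500 C.
I = Q/t = 597500 / 6720.0 s = 88.9 A.

88.9 A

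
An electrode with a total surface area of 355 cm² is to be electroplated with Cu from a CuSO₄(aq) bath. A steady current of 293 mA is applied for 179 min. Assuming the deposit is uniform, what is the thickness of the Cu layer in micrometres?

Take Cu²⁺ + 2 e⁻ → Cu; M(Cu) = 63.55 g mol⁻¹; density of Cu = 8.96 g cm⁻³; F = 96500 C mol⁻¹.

Q = I·t = 0.2930 × 10740 = 3147 C; n(e⁻) = 0.03261 mol.
n(Cu) = n(e⁻)/2 = 0.01630 mol, so m = 0.01630 × 63.55 = 1.036 g.
Volume = m/ρ = 1.036 / 8.96 = 0.1156 cm³.
Thickness = V/A = 0.1156 / 355 = 3.26 × 10⁻⁴ cm = 3.26 μm.

3.26 μm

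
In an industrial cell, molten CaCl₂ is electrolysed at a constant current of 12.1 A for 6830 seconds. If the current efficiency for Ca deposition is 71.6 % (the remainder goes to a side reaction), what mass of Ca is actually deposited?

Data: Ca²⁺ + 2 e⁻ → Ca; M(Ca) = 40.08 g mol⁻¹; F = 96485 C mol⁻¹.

Q = I·t = 12.10 × 6830.0 = 82640 C.
n(e⁻) = 82640/96485 = 0.8565 mol; theoretically n(Ca) = 0.8565/2 = 0.4283 mol, m_theo = 17.17 g.
At 71.6 % efficiency, m_actual = 0.716 × 17.17 = 12.3 g.

12.3 g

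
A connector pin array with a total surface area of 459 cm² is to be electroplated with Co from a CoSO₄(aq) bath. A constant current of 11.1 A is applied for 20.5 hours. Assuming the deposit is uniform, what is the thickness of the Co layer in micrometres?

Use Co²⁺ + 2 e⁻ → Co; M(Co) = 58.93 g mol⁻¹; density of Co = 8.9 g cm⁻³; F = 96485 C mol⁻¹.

Q = I·t = 11.10 × 73800 = 819200 C; n(e⁻) = 8.490 mol.
n(Co) = n(e⁻)/2 = 4.245 mol, so m = 4.245 × 58.93 = 250.2 g.
Volume = m/ρ = 250.2 / 8.9 = 28.11 cm³.
Thickness = V/A = 28.11 / 459 = 0.0612 cm = 612 μm.

612 μm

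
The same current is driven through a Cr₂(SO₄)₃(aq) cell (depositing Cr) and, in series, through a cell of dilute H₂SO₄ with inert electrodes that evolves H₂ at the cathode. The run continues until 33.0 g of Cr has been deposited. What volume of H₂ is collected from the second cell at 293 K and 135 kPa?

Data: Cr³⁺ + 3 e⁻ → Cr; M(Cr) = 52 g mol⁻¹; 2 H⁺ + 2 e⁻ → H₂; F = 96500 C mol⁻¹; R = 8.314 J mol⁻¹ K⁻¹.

17.2 L

n(Cr) = 33.0 / 52 = 0.6346 mol, so n(e⁻) = 3 × 0.6346 = 1.904 mol.
The cells are in series, so the same 1.904 mol of electrons passes through the second cell.
2 H⁺ + 2 e⁻ → H₂ — 2 mol e⁻ per mol H₂, so n(H₂) = 1.904/2 = 0.9519 mol.
V = nRT/P = (0.9519 × 8.314 × 293) / (135 × 10³) = 0.0172 m³ = 17.2 L.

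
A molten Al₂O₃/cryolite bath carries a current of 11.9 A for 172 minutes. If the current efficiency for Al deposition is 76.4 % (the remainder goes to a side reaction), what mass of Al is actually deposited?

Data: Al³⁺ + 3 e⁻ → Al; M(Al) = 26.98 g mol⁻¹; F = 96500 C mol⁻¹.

8.74 g

Q = I·t = 11.90 × 10320 = 122800 C.
n(e⁻) = 122800/96500 = 1.273 mol; theoretically n(Al) = 1.273/3 = 0.4242 mol, m_theo = 11.45 g.
At 76.4 % efficiency, m_actual = 0.764 × 11.45 = 8.74 g.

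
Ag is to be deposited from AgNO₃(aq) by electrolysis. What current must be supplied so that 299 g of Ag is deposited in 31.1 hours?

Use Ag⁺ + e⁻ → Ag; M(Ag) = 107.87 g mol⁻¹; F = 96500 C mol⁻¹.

2.39 A

n(Ag) = 299 / 107.87 = 2.772 mol.
n(e⁻) = 1 × 2.772 = 2.772 mol.
Q = n(e⁻)·F = 2.772 × 96500 = 267500 C.
I = Q/t = 267500 / 111960 s = 2.39 A.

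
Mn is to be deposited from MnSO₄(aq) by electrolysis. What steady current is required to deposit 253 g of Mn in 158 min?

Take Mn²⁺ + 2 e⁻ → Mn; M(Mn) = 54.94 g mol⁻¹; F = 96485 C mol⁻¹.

93.7 A

n(Mn) = 253 / 54.94 = 4.605 mol.
n(e⁻) = 2 × 4.605 = 9.210 mol.
Q = n(e⁻)·F = 9.210 × 96485 = 888600 C.
I = Q/t = 888600 / 9480.0 s = 93.7 A.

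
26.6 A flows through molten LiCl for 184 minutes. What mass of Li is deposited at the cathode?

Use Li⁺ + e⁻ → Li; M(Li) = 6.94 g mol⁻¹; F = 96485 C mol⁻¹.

21.1 g

Q = I·t = 26.60 A × 11040 s = 293700 C.
n(e⁻) = Q/F = 293700 / 96485 = 3.044 mol.
Li⁺ + e⁻ → Li, so n(Li) = n(e⁻)/1 = 3.044 mol.
m = n·M = 3.044 × 6.94 = 21.1 g.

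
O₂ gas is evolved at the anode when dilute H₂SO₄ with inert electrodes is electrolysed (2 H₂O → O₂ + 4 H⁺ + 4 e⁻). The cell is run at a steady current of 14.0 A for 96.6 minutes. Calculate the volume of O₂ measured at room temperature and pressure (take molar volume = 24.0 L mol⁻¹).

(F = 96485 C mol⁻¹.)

Q = I·t = 14.00 A × 5796.0 s = 81140 C.
n(e⁻) = Q/F = 81140 / 96485 = 0.8410 mol.
4 electrons are transferred per O₂ molecule, so n(O₂) = 0.8410 / 4 = 0.2103 mol.
V = n × V_m = 0.2103 × 24.0 = 5.05 L.

5.05 L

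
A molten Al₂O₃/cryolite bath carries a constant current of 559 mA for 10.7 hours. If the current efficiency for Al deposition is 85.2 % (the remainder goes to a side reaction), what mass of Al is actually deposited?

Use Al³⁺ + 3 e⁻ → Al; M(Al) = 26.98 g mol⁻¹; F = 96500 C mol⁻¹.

Q = I·t = 0.5590 × 38520 = 21530 C.
n(e⁻) = 21530/96500 = 0.2231 mol; theoretically n(Al) = 0.2231/3 = 0.07438 mol, m_theo = 2.007 g.
At 85.2 % efficiency, m_actual = 0.852 × 2.007 = 1.71 g.

1.71 g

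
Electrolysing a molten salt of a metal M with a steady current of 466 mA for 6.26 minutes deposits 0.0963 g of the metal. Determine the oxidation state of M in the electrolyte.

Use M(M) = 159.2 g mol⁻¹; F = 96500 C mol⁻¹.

Q = I·t = 0.4660 A × 375.60 s = 175.0 C, so n(e⁻) = 175.0/96500 = 0.001814 mol.
n(M) deposited = 0.0963 / 159.2 = 0.0006049 mol.
Electrons per atom = n(e⁻)/n(M) = 0.001814 / 0.0006049 = 3.00 ≈ 3, so the ion is M³⁺.

+3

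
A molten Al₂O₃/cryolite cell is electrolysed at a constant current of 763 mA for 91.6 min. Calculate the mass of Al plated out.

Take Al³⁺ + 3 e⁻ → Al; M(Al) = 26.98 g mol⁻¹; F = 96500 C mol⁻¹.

Q = I·t = 0.7630 A × 5496.0 s = 4193 C.
n(e⁻) = Q/F = 4193 / 96500 = 0.04346 mol.
Al³⁺ + 3 e⁻ → Al, so n(Al) = n(e⁻)/3 = 0.01449 mol.
m = n·M = 0.01449 × 26.98 = 0.391 g.

0.391 g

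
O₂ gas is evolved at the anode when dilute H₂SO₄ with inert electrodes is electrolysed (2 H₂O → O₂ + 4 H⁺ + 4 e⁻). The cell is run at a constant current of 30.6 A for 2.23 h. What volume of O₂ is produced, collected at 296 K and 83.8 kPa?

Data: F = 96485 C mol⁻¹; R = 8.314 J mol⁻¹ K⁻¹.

18.7 L

Q = I·t = 30.60 A × 8028.0 s = 245700 C.
n(e⁻) = Q/F = 245700 / 96485 = 2.546 mol.
4 electrons are transferred per O₂ molecule, so n(O₂) = 2.546 / 4 = 0.6365 mol.
V = nRT/P = (0.6365 × 8.314 × 296) / (83.8 × 10³ Pa) = 0.0187 m³ = 18.7 L.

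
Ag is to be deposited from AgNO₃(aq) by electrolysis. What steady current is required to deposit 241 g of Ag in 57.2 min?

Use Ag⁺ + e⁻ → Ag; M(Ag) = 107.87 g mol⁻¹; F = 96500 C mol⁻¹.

n(Ag) = 241 / 107.87 = 2.234 mol.
n(e⁻) = 1 × 2.234 = 2.234 mol.
Q = n(e⁻)·F = 2.234 × 96500 = 215600 C.
I = Q/t = 215600 / 3432.0 s = 62.8 A.

62.8 A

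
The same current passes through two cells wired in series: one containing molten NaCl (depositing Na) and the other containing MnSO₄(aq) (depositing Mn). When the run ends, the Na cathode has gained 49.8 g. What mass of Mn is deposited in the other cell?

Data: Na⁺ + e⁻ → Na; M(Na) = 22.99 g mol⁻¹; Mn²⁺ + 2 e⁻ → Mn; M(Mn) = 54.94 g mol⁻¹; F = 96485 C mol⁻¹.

n(Na) = 49.8 / 22.99 = 2.166 mol.
Since Na⁺ + e⁻ → Na, n(e⁻) passed = 1 × 2.166 = 2.166 mol.
Cells in series carry the same charge, so the same 2.166 mol of electrons passes through cell 2.
Mn²⁺ + 2 e⁻ → Mn, so n(Mn) = 2.166 / 2 = 1.083 mol.
m(Mn) = 1.083 × 54.94 = 59.5 g.

59.5 g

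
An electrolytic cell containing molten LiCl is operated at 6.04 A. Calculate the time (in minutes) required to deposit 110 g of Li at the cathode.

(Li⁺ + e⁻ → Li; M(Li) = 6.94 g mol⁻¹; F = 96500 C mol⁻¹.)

4220 min

n(Li) = m/M = 110 / 6.94 = 15.85 mol.
Each Li atom requires 1 electron, so n(e⁻) = 1 × 15.85 = 15.85 mol.
Q = n(e⁻)·F = 15.85 × 96500 = 1530000 C.
t = Q/I = 1530000 / 6.040 A = 253200 s = 4220 min.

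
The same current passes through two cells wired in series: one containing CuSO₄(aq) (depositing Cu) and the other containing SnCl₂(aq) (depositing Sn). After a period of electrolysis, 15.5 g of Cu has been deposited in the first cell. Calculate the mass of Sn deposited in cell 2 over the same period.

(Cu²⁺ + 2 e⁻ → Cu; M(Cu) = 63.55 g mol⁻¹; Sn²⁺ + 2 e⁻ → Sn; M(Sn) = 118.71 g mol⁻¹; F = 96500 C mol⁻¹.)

29.0 g

n(Cu) = 15.5 / 63.55 = 0.2439 mol.
Since Cu²⁺ + 2 e⁻ → Cu, n(e⁻) passed = 2 × 0.2439 = 0.4878 mol.
Cells in series carry the same charge, so the same 0.4878 mol of electrons passes through cell 2.
Sn²⁺ + 2 e⁻ → Sn, so n(Sn) = 0.4878 / 2 = 0.2439 mol.
m(Sn) = 0.2439 × 118.71 = 29.0 g.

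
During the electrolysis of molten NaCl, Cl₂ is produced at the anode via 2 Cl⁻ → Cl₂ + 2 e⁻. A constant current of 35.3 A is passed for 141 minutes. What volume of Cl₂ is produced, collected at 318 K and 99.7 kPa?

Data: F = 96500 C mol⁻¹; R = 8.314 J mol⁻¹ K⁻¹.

41.0 L

Q = I·t = 35.30 A × 8460.0 s = 298600 C.
n(e⁻) = Q/F = 298600 / 96500 = 3.095 mol.
2 electrons are transferred per Cl₂ molecule, so n(Cl₂) = 3.095 / 2 = 1.547 mol.
V = nRT/P = (1.547 × 8.314 × 318) / (99.7 × 10³ Pa) = 0.0410 m³ = 41.0 L.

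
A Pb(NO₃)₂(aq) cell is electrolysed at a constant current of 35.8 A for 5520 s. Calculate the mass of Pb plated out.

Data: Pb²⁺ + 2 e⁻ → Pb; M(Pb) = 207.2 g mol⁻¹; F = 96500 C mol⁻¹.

212 g

Q = I·t = 35.80 A × 5520.0 s = 197600 C.
n(e⁻) = Q/F = 197600 / 96500 = 2.048 mol.
Pb²⁺ + 2 e⁻ → Pb, so n(Pb) = n(e⁻)/2 = 1.024 mol.
m = n·M = 1.024 × 207.2 = 212 g.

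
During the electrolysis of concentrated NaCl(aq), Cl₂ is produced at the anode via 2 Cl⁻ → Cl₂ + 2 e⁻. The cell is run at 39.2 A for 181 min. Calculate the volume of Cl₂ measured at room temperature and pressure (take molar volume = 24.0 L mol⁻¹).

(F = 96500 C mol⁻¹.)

52.9 L

Q = I·t = 39.20 A × 10860 s = 425700 C.
n(e⁻) = Q/F = 425700 / 96500 = 4.412 mol.
2 electrons are transferred per Cl₂ molecule, so n(Cl₂) = 4.412 / 2 = 2.206 mol.
V = n × V_m = 2.206 × 24.0 = 52.9 L.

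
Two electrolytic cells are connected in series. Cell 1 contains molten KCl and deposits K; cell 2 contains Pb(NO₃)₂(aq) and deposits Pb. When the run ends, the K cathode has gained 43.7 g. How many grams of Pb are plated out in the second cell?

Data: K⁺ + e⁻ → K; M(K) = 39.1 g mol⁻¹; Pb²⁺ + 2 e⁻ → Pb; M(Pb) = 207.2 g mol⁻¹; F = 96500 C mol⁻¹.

116 g

n(K) = 43.7 / 39.1 = 1.118 mol.
Since K⁺ + e⁻ → K, n(e⁻) passed = 1 × 1.118 = 1.118 mol.
Cells in series carry the same charge, so the same 1.118 mol of electrons passes through cell 2.
Pb²⁺ + 2 e⁻ → Pb, so n(Pb) = 1.118 / 2 = 0.5588 mol.
m(Pb) = 0.5588 × 207.2 = 116 g.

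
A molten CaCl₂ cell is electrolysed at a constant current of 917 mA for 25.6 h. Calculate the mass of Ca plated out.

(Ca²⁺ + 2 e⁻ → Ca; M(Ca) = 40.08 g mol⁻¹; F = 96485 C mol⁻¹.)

17.6 g

Q = I·t = 0.9170 A × 92160 s = 84510 C.
n(e⁻) = Q/F = 84510 / 96485 = 0.8759 mol.
Ca²⁺ + 2 e⁻ → Ca, so n(Ca) = n(e⁻)/2 = 0.4379 mol.
m = n·M = 0.4379 × 40.08 = 17.6 g.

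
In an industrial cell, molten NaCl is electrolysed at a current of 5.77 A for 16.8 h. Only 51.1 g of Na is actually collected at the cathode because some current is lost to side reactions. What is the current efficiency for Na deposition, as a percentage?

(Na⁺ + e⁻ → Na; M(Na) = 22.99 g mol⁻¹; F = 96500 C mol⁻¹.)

61.5 %

Q = I·t = 5.770 × 60480 = 349000 C; n(e⁻) = 349000/96500 = 3.616 mol.
Theoretical n(Na) = n(e⁻)/1 = 3.616 mol, i.e. m_theo = 3.616 × 22.99 = 83.14 g.
Efficiency = m_actual / m_theo = 51.1 / 83.14 = 61.5 %.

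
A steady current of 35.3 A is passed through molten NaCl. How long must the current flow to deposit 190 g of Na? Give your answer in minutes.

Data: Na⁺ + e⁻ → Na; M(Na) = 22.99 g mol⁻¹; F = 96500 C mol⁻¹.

377 min

n(Na) = m/M = 190 / 22.99 = 8.264 mol.
Each Na atom requires 1 electron, so n(e⁻) = 1 × 8.264 = 8.264 mol.
Q = n(e⁻)·F = 8.264 × 96500 = 797500 C.
t = Q/I = 797500 / 35.30 A = 22590 s = 377 min.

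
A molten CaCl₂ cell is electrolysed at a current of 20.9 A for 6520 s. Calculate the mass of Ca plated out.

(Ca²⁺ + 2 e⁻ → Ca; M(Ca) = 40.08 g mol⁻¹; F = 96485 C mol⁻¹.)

Q = I·t = 20.90 A × 6520.0 s = 136300 C.
n(e⁻) = Q/F = 136300 / 96485 = 1.412 mol.
Ca²⁺ + 2 e⁻ → Ca, so n(Ca) = n(e⁻)/2 = 0.7062 mol.
m = n·M = 0.7062 × 40.08 = 28.3 g.

28.3 g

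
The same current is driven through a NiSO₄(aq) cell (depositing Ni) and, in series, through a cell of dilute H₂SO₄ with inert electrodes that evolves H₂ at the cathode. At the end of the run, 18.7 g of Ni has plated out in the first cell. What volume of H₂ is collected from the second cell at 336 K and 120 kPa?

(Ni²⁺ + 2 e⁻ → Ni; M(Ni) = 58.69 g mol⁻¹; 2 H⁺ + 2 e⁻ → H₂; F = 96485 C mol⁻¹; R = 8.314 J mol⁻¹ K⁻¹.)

n(Ni) = 18.7 / 58.69 = 0.3186 mol, so n(e⁻) = 2 × 0.3186 = 0.6372 mol.
The cells are in series, so the same 0.6372 mol of electrons passes through the second cell.
2 H⁺ + 2 e⁻ → H₂ — 2 mol e⁻ per mol H₂, so n(H₂) = 0.6372/2 = 0.3186 mol.
V = nRT/P = (0.3186 × 8.314 × 336) / (120 × 10³) = 0.00742 m³ = 7.42 L.

7.42 L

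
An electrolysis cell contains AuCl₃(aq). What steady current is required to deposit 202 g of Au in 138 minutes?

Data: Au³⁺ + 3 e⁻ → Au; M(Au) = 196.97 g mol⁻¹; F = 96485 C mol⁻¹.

n(Au) = 202 / 196.97 = 1.026 mol.
n(e⁻) = 3 × 1.026 = 3.077 mol.
Q = n(e⁻)·F = 3.077 × 96485 = 296800 C.
I = Q/t = 296800 / 8280.0 s = 35.9 A.

35.9 A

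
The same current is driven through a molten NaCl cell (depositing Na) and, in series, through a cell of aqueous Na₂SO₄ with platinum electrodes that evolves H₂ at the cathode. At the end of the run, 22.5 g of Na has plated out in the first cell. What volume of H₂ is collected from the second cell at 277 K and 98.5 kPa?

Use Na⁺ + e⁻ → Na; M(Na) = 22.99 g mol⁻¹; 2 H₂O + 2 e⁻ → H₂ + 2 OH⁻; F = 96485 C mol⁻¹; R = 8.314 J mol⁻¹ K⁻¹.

n(Na) = 22.5 / 22.99 = 0.9787 mol, so n(e⁻) = 1 × 0.9787 = 0.9787 mol.
The cells are in series, so the same 0.9787 mol of electrons passes through the second cell.
2 H₂O + 2 e⁻ → H₂ + 2 OH⁻ — 2 mol e⁻ per mol H₂, so n(H₂) = 0.9787/2 = 0.4893 mol.
V = nRT/P = (0.4893 × 8.314 × 277) / (98.5 × 10³) = 0.0114 m³ = 11.4 L.

11.4 L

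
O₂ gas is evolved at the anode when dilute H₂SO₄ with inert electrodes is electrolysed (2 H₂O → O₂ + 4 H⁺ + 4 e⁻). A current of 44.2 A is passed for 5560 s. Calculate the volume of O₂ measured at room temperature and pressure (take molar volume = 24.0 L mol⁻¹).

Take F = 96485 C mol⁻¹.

15.3 L

Q = I·t = 44.20 A × 5560.0 s = 245800 C.
n(e⁻) = Q/F = 245800 / 96485 = 2.547 mol.
4 electrons are transferred per O₂ molecule, so n(O₂) = 2.547 / 4 = 0.6368 mol.
V = n × V_m = 0.6368 × 24.0 = 15.3 L.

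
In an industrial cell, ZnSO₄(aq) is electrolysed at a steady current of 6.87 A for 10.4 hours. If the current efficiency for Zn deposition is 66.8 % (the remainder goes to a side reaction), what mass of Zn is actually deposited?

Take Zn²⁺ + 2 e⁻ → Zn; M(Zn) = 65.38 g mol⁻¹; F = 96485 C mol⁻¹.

58.2 g

Q = I·t = 6.870 × 37440 = 257200 C.
n(e⁻) = 257200/96485 = 2.666 mol; theoretically n(Zn) = 2.666/2 = 1.333 mol, m_theo = 87.15 g.
At 66.8 % efficiency, m_actual = 0.668 × 87.15 = 58.2 g.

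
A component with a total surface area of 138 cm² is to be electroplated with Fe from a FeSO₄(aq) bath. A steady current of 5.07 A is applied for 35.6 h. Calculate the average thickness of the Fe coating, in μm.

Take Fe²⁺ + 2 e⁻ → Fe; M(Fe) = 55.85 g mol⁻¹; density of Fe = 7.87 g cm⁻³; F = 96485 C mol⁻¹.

Q = I·t = 5.070 × 128160 = 649800 C; n(e⁻) = 6.734 mol.
n(Fe) = n(e⁻)/2 = 3.367 mol, so m = 3.367 × 55.85 = 188.1 g.
Volume = m/ρ = 188.1 / 7.87 = 23.90 cm³.
Thickness = V/A = 23.90 / 138 = 0.173 cm = 1730 μm.

1730 μm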